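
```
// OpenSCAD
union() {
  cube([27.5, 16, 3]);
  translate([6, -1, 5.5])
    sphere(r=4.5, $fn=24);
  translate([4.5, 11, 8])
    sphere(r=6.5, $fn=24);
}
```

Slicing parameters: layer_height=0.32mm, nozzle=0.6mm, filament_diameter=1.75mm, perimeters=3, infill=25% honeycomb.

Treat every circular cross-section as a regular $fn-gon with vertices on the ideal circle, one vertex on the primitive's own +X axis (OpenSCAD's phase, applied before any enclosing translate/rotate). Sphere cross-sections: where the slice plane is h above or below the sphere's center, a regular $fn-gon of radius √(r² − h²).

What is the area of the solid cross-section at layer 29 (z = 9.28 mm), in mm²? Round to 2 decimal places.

At z = 9.28 mm: the cube is not intersected at this z (z outside [0, 3]); the r=4.5 sphere at (6, -1) slices to a regular 24-gon of circumradius 2.442 (√(r²−h²) with h=3.78 from center) (area = (24/2)·2.442²·sin(360°/24) = 18.52 mm²); the r=6.5 sphere at (4.5, 11) contributes a regular 24-gon of circumradius √(6.5²−1.28²) = 6.373 (area = (24/2)·6.373²·sin(360°/24) = 126.13 mm²); Combining (union): the 2 present regions are separate (no shared area or edge), so areas and boundary lengths simply add and each stays a separate island — area = 144.65 mm². Overall, the cross-section has 2 separate islands. Net area = 144.65 mm².

144.65 mm²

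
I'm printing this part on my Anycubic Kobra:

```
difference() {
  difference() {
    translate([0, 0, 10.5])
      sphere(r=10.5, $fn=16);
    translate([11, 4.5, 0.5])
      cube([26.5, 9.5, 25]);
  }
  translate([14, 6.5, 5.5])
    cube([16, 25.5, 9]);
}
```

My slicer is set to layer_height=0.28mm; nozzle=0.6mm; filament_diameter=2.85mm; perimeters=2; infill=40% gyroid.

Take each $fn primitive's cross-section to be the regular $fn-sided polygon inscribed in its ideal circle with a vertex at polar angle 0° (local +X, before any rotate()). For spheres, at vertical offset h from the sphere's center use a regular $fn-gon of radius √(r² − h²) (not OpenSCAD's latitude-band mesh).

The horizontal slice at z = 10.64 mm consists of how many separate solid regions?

1

At z = 10.64 mm: the r=10.5 sphere slices to a regular 16-gon of circumradius 10.499 (√(r²−h²) with h=0.14 from center); the cube at (11, 4.5) (footprint 26.5×9.5) is included at this height; Taking the first minus the rest: starting from the r=10.5 sphere, the 26.5×9.5 cube at (11, 4.5) misses the remaining region (no effect) — 1 connected region; the cube at (14, 6.5) is present — its section is the full 16×25.5 rectangle; Subtracting the remaining from the first: starting from that combined region, the 16×25.5 cube at (14, 6.5) misses the remaining region (no effect) — 1 connected region. The result has 1 disconnected region.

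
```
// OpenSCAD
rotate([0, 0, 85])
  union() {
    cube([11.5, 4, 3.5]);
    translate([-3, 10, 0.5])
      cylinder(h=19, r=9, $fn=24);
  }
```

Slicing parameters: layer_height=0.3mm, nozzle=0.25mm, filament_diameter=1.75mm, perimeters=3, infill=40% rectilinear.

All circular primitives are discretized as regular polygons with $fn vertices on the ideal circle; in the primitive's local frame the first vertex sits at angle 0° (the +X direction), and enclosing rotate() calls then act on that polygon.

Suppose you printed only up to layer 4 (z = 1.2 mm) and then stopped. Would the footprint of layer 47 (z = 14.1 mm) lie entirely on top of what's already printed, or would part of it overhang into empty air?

Compare the two slices. At z = 1.2: the cube is present — its section is the full 11.5×4 rectangle (area 46.00 mm²); the cylinder at (-3, 10): section is a regular 24-gon, circumradius r=9 (area = (24/2)·9.000²·sin(360°/24) = 251.57 mm²); Merging all regions: the regions partially overlap — summed areas 297.57 mm² minus the doubly-counted overlap 5.22 mm² gives 292.35 mm² — area = 292.35 mm²; (rotated 85° about Z; rotation is an isometry so areas/perimeters/island counts are preserved). At z = 14.1: the cube is absent (z outside [0, 3.5]); the r=9 cylinder at (-3, 10) contributes a regular 24-gon of circumradius 9 (area = (24/2)·9.000²·sin(360°/24) = 251.57 mm²); Merging all regions: only the r=9 cylinder at (-3, 10) is present, so the union is just that shape — area = 251.57 mm²; (rotated 85° about Z; rotation is an isometry so areas/perimeters/island counts are preserved). Checking containment: the cross-section at z = 14.1 is a subset of the cross-section at z = 1.2.

entirely on top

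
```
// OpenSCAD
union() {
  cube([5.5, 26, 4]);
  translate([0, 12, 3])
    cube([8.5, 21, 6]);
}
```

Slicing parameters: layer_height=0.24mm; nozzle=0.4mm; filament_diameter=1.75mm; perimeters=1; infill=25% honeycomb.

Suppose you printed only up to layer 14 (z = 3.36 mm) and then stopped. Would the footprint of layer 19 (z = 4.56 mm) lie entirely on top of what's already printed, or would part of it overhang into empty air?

Compare the two slices. At z = 3.36: the 5.5×26 cube contributes its full rectangle (area 143.00 mm²); the 8.5×21 cube at (0, 12) contributes its full rectangle (area 178.50 mm²); Taking the union: the regions partially overlap — summed areas 321.50 mm² minus the doubly-counted overlap 77.00 mm² gives 244.50 mm² — area = 244.50 mm². At z = 4.56: the cube does not reach this height (z outside [0, 4]); the cube at (0, 12) is present — its section is the full 8.5×21 rectangle (area 178.50 mm²); Combining (union): only the 8.5×21 cube at (0, 12) is present, so the union is just that shape — area = 178.50 mm². Checking containment: the cross-section at z = 4.56 is a subset of the cross-section at z = 3.36.

entirely on top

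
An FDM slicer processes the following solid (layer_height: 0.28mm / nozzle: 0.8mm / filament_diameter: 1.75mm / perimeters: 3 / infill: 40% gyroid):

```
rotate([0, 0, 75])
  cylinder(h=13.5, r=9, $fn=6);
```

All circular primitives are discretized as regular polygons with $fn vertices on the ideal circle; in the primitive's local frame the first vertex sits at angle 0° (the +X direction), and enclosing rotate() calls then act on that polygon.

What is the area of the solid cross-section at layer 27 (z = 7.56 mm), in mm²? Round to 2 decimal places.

At z = 7.56 mm: the r=9 cylinder gives a regular 6-gon of circumradius 9 (constant along its height) (area = (6/2)·9.000²·sin(360°/6) = 210.44 mm²); (rotated 75° about Z; rotation is an isometry so areas/perimeters/island counts are preserved). Overall, the cross-section is a single solid region. Net area = 210.44 mm².

210.44 mm²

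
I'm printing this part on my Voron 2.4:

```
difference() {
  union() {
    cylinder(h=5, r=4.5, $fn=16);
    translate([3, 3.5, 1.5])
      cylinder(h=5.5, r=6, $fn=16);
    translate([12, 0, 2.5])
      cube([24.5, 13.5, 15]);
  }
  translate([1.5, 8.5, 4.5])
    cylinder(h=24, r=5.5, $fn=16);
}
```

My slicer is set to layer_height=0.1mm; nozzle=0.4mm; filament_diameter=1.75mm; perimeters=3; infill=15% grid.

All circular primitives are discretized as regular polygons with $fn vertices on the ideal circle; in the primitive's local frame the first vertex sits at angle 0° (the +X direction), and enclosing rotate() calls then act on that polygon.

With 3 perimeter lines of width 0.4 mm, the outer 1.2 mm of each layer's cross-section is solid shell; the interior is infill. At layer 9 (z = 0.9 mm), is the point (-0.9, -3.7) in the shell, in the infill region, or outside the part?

shell

At z = 0.9 mm: the r=4.5 cylinder gives a regular 16-gon of circumradius 4.5 (constant along its height); the cylinder at (3, 3.5) does not reach this height (z outside [1.5, 7]); the cube at (12, 0) is not intersected at this z (z outside [2.5, 17.5]); Merging all regions: only the r=4.5 cylinder is present, so the union is just that shape — 1 connected region; the cylinder at (1.5, 8.5) is absent (z outside [4.5, 28.5]); After the difference (first − rest): none of the subtracted shapes is present at this height, so the result so far is unchanged — 1 connected region. Overall, the cross-section is a single solid region. The nearest boundary edge runs (-1.72, -4.16)→(-0.00, -4.50); distance from the point to it = 0.61 mm. The point is inside the cross-section, 0.61 mm from the nearest boundary — within the 1.2 mm shell band (3 × 0.4).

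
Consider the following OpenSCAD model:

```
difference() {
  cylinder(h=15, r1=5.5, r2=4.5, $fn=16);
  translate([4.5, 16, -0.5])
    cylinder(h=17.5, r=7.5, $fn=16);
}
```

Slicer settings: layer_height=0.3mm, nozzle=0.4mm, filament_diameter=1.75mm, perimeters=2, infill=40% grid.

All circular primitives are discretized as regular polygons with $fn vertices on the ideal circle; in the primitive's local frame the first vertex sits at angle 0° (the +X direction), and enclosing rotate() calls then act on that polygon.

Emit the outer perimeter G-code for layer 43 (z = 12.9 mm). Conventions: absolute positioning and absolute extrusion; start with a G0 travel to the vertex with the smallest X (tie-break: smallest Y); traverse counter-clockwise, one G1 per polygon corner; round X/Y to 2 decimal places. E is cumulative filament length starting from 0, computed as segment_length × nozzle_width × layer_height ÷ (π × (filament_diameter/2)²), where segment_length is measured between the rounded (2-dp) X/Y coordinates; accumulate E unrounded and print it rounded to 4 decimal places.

G0 X-4.64 Y0.00 Z12.90
G1 X-4.29 Y-1.78 E0.0905
G1 X-3.28 Y-3.28 E0.1807
G1 X-1.78 Y-4.29 E0.2709
G1 X0.00 Y-4.64 E0.3614
G1 X1.78 Y-4.29 E0.4520
G1 X3.28 Y-3.28 E0.5422
G1 X4.29 Y-1.78 E0.6324
G1 X4.64 Y0.00 E0.7229
G1 X4.29 Y1.78 E0.8134
G1 X3.28 Y3.28 E0.9036
G1 X1.78 Y4.29 E0.9938
G1 X0.00 Y4.64 E1.0843
G1 X-1.78 Y4.29 E1.1748
G1 X-3.28 Y3.28 E1.2651
G1 X-4.29 Y1.78 E1.3553
G1 X-4.64 Y0.00 E1.4458

At z = 12.9 mm: the cone contributes a regular 16-gon of circumradius 4.640 (interpolated between r1=5.5 and r2=4.5 at t=0.860); the r=7.5 cylinder at (4.5, 16) gives a regular 16-gon of circumradius 7.5 (constant along its height); After the difference (first − rest): starting from the cone, the r=7.5 cylinder at (4.5, 16) misses the remaining region (no effect) — 1 connected region. The outline is a single polygon with 16 vertices. Extrusion per mm of travel: 0.4 × 0.3 / (π × 0.875²) = 0.049890. Accumulating E over each segment gives final E = 1.4458.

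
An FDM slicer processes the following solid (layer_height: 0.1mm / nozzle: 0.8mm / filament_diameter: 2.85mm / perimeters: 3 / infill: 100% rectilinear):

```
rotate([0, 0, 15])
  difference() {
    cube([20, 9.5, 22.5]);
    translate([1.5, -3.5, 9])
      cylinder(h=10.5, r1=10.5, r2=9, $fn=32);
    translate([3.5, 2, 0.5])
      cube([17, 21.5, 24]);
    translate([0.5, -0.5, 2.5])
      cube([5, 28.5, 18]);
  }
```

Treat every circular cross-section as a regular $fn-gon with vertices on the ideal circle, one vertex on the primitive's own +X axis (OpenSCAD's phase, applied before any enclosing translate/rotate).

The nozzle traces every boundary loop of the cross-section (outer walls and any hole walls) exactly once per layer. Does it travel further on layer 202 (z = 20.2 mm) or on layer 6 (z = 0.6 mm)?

layer 6 (z = 0.6 mm)

Layer 202 (z = 20.2): the cube is present — its section is the full 20×9.5 rectangle (perimeter 59.00 mm); the cone at (1.5, -3.5) is not intersected at this z (z outside [9, 19.5]); the cube at (3.5, 2) is present — its section is the full 17×21.5 rectangle (perimeter 77.00 mm); the 5×28.5 cube at (0.5, -0.5) contributes its full rectangle (perimeter 67.00 mm); Taking the first minus the rest: starting from the 20×9.5 cube, the 17×21.5 cube at (3.5, 2) partially overlaps it — only the 123.75 mm² overlap (of its 365.50 mm²) is removed, clipping the outline; the 5×28.5 cube at (0.5, -0.5) partially overlaps it — only the 32.50 mm² overlap (of its 142.50 mm²) is removed, clipping the outline — boundary = 53.00 mm; (whole slice rotated 15° about Z — lengths, areas and connectivity unchanged). So its perimeter = 53.00 mm. Layer 6 (z = 0.6): the cube is present — its section is the full 20×9.5 rectangle (perimeter 59.00 mm); the cone at (1.5, -3.5) does not reach this height (z outside [9, 19.5]); the cube at (3.5, 2) is present — its section is the full 17×21.5 rectangle (perimeter 77.00 mm); the cube at (0.5, -0.5) is absent (z outside [2.5, 20.5]); Subtracting the remaining from the first: starting from the 20×9.5 cube, the 17×21.5 cube at (3.5, 2) partially overlaps it — only the 123.75 mm² overlap (of its 365.50 mm²) is removed, clipping the outline — boundary = 59.00 mm; (whole slice rotated 15° about Z — lengths, areas and connectivity unchanged). So its perimeter = 59.00 mm. Layer 6 is larger (59.00 vs 53.00 mm).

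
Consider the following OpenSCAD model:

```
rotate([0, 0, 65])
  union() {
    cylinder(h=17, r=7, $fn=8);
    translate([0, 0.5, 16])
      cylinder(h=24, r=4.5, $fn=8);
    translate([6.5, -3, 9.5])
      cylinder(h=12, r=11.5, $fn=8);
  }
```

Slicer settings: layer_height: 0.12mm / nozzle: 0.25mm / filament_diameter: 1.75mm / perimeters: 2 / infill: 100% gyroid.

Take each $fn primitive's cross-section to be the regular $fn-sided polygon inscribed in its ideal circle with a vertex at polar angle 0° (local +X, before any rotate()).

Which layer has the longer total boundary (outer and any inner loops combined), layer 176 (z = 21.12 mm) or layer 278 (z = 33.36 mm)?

Layer 176 (z = 21.12): the cylinder does not reach this height (z outside [0, 17]); the r=4.5 cylinder at (0, 0.5) gives a regular 8-gon of circumradius 4.5 (constant along its height) (perimeter = 2·8·4.500·sin(180°/8) = 27.55 mm); the r=11.5 cylinder at (6.5, -3) gives a regular 8-gon of circumradius 11.5 (constant along its height) (perimeter = 2·8·11.500·sin(180°/8) = 70.41 mm); Merging all regions: the regions partially overlap (shared area 53.48 mm²), so the edge portions inside another operand are dropped and the merged outline is re-measured after clipping — boundary = 71.14 mm; (rotated 65° about Z; rotation is an isometry so areas/perimeters/island counts are preserved). So its perimeter = 71.14 mm. Layer 278 (z = 33.36): the cylinder is absent (z outside [0, 17]); the r=4.5 cylinder at (0, 0.5) contributes a regular 8-gon of circumradius 4.5 (perimeter = 2·8·4.500·sin(180°/8) = 27.55 mm); the cylinder at (6.5, -3) does not reach this height (z outside [9.5, 21.5]); Taking the union: only the r=4.5 cylinder at (0, 0.5) is present, so the union is just that shape — boundary = 27.55 mm; (whole slice rotated 65° about Z — lengths, areas and connectivity unchanged). So its perimeter = 27.55 mm. Layer 176 is larger (71.14 vs 27.55 mm).

layer 176 (z = 21.12 mm)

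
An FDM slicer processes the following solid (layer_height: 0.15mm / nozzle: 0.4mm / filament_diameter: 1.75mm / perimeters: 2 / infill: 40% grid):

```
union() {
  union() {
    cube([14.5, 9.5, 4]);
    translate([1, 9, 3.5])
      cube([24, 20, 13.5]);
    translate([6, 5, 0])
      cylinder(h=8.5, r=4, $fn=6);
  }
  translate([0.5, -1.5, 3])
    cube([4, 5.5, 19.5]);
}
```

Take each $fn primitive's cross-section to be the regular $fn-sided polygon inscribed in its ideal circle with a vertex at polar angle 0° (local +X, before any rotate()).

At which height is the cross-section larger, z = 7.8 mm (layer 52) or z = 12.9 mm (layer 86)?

Layer 52 (z = 7.8): the cube does not reach this height (z outside [0, 4]); the cube at (1, 9) is present — its section is the full 24×20 rectangle (area 480.00 mm²); the r=4 cylinder at (6, 5) gives a regular 6-gon of circumradius 4 (constant along its height) (area = (6/2)·4.000²·sin(360°/6) = 41.57 mm²); Taking the union: the 2 present regions are separate (no shared area or edge), so areas and boundary lengths simply add and each stays a separate island — area = 521.57 mm²; the cube at (0.5, -1.5) is present — its section is the full 4×5.5 rectangle (area 22.00 mm²); Combining (union): the regions partially overlap — summed areas 543.57 mm² minus the doubly-counted overlap 2.98 mm² gives 540.58 mm² — area = 540.58 mm². So its area = 540.58 mm². Layer 86 (z = 12.9): the cube does not reach this height (z outside [0, 4]); the cube at (1, 9) is present — its section is the full 24×20 rectangle (area 480.00 mm²); the cylinder at (6, 5) is absent (z outside [0, 8.5]); Combining (union): only the 24×20 cube at (1, 9) is present, so the union is just that shape — area = 480.00 mm²; the 4×5.5 cube at (0.5, -1.5) contributes its full rectangle (area 22.00 mm²); Merging all regions: the 2 present regions are separate (no shared area or edge), so areas and boundary lengths simply add and each stays a separate island — area = 502.00 mm². So its area = 502.00 mm². Layer 52 is larger (540.58 vs 502.00 mm²).

layer 52 (z = 7.8 mm)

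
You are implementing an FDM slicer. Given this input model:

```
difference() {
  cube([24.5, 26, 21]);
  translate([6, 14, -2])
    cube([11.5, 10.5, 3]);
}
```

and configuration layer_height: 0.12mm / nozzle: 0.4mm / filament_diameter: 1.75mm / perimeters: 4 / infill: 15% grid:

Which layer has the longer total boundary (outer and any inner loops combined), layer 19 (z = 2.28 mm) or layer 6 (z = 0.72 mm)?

Layer 19 (z = 2.28): the 24.5×26 cube contributes its full rectangle (perimeter 101.00 mm); the cube at (6, 14) is not intersected at this z (z outside [-2, 1]); Subtracting the remaining from the first: none of the subtracted shapes is present at this height, so the 24.5×26 cube is unchanged — boundary = 101.00 mm. So its perimeter = 101.00 mm. Layer 6 (z = 0.72): the 24.5×26 cube contributes its full rectangle (perimeter 101.00 mm); the cube at (6, 14) (footprint 11.5×10.5) is included at this height (perimeter 44.00 mm); Taking the first minus the rest: starting from the 24.5×26 cube, the 11.5×10.5 cube at (6, 14) lies wholly inside it (removes its full 120.75 mm² and its 44.00 mm outline becomes a hole wall) — boundary (outer + 1 inner loop) = 145.00 mm. So its perimeter = 145.00 mm. Layer 6 is larger (145.00 vs 101.00 mm).

layer 6 (z = 0.72 mm)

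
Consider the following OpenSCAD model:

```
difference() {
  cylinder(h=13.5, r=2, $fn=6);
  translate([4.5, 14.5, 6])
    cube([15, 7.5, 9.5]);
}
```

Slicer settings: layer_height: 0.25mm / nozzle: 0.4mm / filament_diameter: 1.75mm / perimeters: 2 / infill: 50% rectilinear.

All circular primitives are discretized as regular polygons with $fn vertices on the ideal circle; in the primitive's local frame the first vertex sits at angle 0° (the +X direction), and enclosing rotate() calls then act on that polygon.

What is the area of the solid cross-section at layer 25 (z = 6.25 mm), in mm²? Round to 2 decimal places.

10.39 mm²

At z = 6.25 mm: the cylinder: section is a regular 6-gon, circumradius r=2 (area = (6/2)·2.000²·sin(360°/6) = 10.39 mm²); the cube at (4.5, 14.5) is present — its section is the full 15×7.5 rectangle (area 112.50 mm²); After the difference (first − rest): starting from the r=2 cylinder (10.39 mm²), the 15×7.5 cube at (4.5, 14.5) misses the remaining region (no effect) — area = 10.39 mm². Overall, the cross-section is a single solid region. Net area = 10.39 mm².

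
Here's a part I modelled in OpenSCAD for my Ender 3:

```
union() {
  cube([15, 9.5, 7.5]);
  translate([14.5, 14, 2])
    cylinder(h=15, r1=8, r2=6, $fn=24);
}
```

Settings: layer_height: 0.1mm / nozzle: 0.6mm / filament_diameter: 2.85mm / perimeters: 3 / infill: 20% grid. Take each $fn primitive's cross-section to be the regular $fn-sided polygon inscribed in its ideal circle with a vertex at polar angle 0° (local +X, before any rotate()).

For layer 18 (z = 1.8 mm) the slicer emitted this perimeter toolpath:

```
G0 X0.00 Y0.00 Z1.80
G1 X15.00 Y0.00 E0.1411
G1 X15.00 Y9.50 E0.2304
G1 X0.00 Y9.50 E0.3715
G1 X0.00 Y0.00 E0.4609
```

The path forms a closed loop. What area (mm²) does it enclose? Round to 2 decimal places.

142.50 mm²

Apply the shoelace formula to the sequence of (X, Y) vertices; enclosed area = 142.50 mm².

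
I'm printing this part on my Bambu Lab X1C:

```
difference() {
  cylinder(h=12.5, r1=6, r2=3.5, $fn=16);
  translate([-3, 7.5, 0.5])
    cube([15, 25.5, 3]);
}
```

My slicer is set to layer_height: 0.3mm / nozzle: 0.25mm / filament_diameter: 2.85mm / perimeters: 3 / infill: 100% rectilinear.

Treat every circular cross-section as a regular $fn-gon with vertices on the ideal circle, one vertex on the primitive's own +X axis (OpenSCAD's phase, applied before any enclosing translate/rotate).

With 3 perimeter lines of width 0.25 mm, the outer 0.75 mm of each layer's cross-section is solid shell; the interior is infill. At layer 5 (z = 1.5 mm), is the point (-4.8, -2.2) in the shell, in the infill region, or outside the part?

At z = 1.5 mm: the cone: at t=0.120 of its height the radius interpolates to r₁+(r₂−r₁)t = 5.700, giving a regular 16-gon of that circumradius; the 15×25.5 cube at (-3, 7.5) contributes its full rectangle; Taking the first minus the rest: starting from the cone, the 15×25.5 cube at (-3, 7.5) misses the remaining region (no effect) — 1 connected region. Overall, the cross-section is a single solid region. The nearest boundary edge runs (-4.03, -4.03)→(-5.27, -2.18); distance from the point to it = 0.38 mm. The point is inside the cross-section, 0.38 mm from the nearest boundary — within the 0.75 mm shell band (3 × 0.25).

shell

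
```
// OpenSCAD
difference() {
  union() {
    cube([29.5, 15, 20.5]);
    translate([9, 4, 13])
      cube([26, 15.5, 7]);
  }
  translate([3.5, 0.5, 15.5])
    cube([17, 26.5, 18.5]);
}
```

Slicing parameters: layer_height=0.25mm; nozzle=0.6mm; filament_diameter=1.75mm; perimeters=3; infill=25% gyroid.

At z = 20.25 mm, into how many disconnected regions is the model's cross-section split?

At z = 20.25 mm: the cube (footprint 29.5×15) is included at this height; the cube at (9, 4) does not reach this height (z outside [13, 20]); Merging all regions: only the 29.5×15 cube is present, so the union is just that shape — 1 connected region; the 17×26.5 cube at (3.5, 0.5) contributes its full rectangle; After the difference (first − rest): starting from that combined region, the 17×26.5 cube at (3.5, 0.5) partially overlaps it — only the 246.50 mm² overlap (of its 450.50 mm²) is removed, clipping the outline — 1 connected region. The result has 1 disconnected region.

1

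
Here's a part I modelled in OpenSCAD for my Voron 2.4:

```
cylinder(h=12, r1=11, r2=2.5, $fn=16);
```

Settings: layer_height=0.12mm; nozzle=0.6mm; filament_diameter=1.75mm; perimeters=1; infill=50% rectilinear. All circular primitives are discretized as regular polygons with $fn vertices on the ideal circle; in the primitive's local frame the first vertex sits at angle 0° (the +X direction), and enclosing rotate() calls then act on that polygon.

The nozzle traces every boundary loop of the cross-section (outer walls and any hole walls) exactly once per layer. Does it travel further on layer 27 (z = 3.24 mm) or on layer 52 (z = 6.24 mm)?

layer 27 (z = 3.24 mm)

Layer 27 (z = 3.24): the cone contributes a regular 16-gon of circumradius 8.705 (interpolated between r1=11 and r2=2.5 at t=0.270) (perimeter = 2·16·8.705·sin(180°/16) = 54.34 mm). So its perimeter = 54.34 mm. Layer 52 (z = 6.24): the cone (r1=11→r2=2.5) has section circumradius 6.580 here — a regular 16-gon (perimeter = 2·16·6.580·sin(180°/16) = 41.08 mm). So its perimeter = 41.08 mm. Layer 27 is larger (54.34 vs 41.08 mm).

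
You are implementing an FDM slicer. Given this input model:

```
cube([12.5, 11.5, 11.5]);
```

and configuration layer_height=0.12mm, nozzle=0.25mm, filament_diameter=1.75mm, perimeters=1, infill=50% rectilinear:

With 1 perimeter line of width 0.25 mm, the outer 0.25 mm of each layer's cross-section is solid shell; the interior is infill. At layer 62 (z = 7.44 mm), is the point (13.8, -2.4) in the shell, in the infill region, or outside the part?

outside

At z = 7.44 mm: the cube (footprint 12.5×11.5) is included at this height. Overall, the cross-section is a single solid region. The nearest boundary edge runs (0.00, 0.00)→(12.50, 0.00); distance from the point to it = 2.73 mm. The point is not inside any of the regions above, so it lies outside the cross-section (2.73 mm from the nearest boundary).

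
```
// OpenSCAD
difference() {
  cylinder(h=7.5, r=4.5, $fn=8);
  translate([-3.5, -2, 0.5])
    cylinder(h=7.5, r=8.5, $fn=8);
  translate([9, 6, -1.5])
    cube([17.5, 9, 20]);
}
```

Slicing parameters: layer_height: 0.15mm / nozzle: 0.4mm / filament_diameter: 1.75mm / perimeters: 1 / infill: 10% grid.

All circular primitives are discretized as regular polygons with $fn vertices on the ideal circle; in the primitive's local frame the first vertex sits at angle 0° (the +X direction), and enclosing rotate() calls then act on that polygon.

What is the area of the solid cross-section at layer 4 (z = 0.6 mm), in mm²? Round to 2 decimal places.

At z = 0.6 mm: the r=4.5 cylinder contributes a regular 8-gon of circumradius 4.5 (area = (8/2)·4.500²·sin(360°/8) = 57.28 mm²); the cylinder at (-3.5, -2): section is a regular 8-gon, circumradius r=8.5 (area = (8/2)·8.500²·sin(360°/8) = 204.35 mm²); the cube at (9, 6) is present — its section is the full 17.5×9 rectangle (area 157.50 mm²); Subtracting the remaining from the first: starting from the r=4.5 cylinder (57.28 mm²), the r=8.5 cylinder at (-3.5, -2) partially overlaps it — only the 56.14 mm² overlap (of its 204.35 mm²) is removed, clipping the outline; the 17.5×9 cube at (9, 6) misses the remaining region (no effect) — area = 1.14 mm². Overall, the cross-section is a single solid region. Net area = 1.14 mm².

1.14 mm²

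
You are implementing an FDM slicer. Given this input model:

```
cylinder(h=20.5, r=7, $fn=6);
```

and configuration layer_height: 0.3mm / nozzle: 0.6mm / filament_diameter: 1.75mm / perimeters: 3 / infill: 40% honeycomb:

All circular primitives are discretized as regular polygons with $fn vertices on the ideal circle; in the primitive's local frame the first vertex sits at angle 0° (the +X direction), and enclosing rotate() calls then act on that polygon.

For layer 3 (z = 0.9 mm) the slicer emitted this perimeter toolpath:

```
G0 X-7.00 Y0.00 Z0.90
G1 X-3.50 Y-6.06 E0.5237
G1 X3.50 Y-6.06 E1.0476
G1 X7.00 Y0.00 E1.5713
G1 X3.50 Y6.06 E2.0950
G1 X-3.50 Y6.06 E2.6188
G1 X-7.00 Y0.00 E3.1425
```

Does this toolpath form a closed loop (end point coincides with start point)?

yes

Start point (G0): (-7.00, 0.00). End point (last G1): the path returns to the start — closed.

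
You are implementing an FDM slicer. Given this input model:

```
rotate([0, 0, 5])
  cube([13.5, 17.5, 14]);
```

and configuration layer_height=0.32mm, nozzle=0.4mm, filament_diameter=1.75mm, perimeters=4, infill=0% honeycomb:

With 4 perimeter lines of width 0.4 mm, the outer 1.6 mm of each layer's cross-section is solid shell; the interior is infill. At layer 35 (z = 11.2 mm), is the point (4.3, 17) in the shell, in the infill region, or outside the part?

At z = 11.2 mm: the 13.5×17.5 cube contributes its full rectangle; (rotated 5° about Z; rotation is an isometry so areas/perimeters/island counts are preserved). Overall, the cross-section is a single solid region. Undo the 5° rotation: the query point maps to (5.765, 16.561) in the un-rotated model frame. The nearest boundary edge runs (13.50, 17.50)→(0.00, 17.50); distance from the point to it = 0.94 mm. The point is inside the cross-section, 0.94 mm from the nearest boundary — within the 1.6 mm shell band (4 × 0.4).

shell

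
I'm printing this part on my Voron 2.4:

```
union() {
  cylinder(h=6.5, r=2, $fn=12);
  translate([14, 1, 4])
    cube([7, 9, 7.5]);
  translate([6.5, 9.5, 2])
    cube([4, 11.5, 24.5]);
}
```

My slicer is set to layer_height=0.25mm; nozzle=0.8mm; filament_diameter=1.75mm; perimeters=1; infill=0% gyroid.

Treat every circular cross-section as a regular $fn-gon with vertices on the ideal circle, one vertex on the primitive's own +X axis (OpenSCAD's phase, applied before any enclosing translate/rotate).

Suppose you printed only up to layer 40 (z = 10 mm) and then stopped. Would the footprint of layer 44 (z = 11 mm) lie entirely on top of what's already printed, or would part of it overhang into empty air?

Compare the two slices. At z = 10: the cylinder does not reach this height (z outside [0, 6.5]); the cube at (14, 1) (footprint 7×9) is included at this height (area 63.00 mm²); the cube at (6.5, 9.5) is present — its section is the full 4×11.5 rectangle (area 46.00 mm²); Combining (union): the 2 present regions are separate (no shared area or edge), so areas and boundary lengths simply add and each stays a separate island — area = 109.00 mm². At z = 11: the cylinder does not reach this height (z outside [0, 6.5]); the 7×9 cube at (14, 1) contributes its full rectangle (area 63.00 mm²); the 4×11.5 cube at (6.5, 9.5) contributes its full rectangle (area 46.00 mm²); Combining (union): the 2 present regions are separate (no shared area or edge), so areas and boundary lengths simply add and each stays a separate island — area = 109.00 mm². Checking containment: the cross-section at z = 11 is a subset of the cross-section at z = 10.

entirely on top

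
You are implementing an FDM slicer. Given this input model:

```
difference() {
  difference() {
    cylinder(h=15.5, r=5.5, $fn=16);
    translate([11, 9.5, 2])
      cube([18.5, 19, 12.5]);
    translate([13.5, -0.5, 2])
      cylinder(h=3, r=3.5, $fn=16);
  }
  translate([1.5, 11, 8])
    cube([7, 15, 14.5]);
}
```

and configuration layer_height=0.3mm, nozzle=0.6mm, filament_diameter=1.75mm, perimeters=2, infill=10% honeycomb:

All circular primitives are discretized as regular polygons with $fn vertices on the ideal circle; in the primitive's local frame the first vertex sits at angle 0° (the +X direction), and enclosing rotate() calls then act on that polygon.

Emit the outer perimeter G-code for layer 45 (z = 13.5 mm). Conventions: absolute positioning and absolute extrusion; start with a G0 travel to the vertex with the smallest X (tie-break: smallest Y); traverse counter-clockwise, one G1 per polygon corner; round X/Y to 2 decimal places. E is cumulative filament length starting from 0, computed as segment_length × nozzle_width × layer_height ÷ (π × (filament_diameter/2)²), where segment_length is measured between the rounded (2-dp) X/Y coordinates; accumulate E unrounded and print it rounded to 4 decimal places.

At z = 13.5 mm: the r=5.5 cylinder contributes a regular 16-gon of circumradius 5.5; the 18.5×19 cube at (11, 9.5) contributes its full rectangle; the cylinder at (13.5, -0.5) is absent (z outside [2, 5]); Subtracting the remaining from the first: starting from the r=5.5 cylinder, the 18.5×19 cube at (11, 9.5) misses the remaining region (no effect) — 1 connected region; the 7×15 cube at (1.5, 11) contributes its full rectangle; Subtracting the remaining from the first: starting from the result so far, the 7×15 cube at (1.5, 11) misses the remaining region (no effect) — 1 connected region. The outline is a single polygon with 16 vertices. Extrusion per mm of travel: 0.6 × 0.3 / (π × 0.875²) = 0.074835. Accumulating E over each segment gives final E = 2.5690.

G0 X-5.50 Y0.00 Z13.50
G1 X-5.08 Y-2.10 E0.1603
G1 X-3.89 Y-3.89 E0.3211
G1 X-2.10 Y-5.08 E0.4820
G1 X0.00 Y-5.50 E0.6422
G1 X2.10 Y-5.08 E0.8025
G1 X3.89 Y-3.89 E0.9634
G1 X5.08 Y-2.10 E1.1242
G1 X5.50 Y0.00 E1.2845
G1 X5.08 Y2.10 E1.4448
G1 X3.89 Y3.89 E1.6056
G1 X2.10 Y5.08 E1.7665
G1 X0.00 Y5.50 E1.9267
G1 X-2.10 Y5.08 E2.0870
G1 X-3.89 Y3.89 E2.2479
G1 X-5.08 Y2.10 E2.4087
G1 X-5.50 Y0.00 E2.5690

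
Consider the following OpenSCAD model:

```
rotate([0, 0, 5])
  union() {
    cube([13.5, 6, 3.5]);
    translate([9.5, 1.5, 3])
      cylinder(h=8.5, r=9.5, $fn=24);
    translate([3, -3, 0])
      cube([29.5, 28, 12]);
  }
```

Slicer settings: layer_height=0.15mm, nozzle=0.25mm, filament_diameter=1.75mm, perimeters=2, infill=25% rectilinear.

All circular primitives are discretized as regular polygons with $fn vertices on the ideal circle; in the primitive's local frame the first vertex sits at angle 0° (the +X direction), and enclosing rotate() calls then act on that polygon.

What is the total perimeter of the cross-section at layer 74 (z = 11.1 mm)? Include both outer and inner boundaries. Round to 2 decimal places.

121.57 mm

At z = 11.1 mm: the cube is not intersected at this z (z outside [0, 3.5]); the cylinder at (9.5, 1.5): section is a regular 24-gon, circumradius r=9.5 (perimeter = 2·24·9.500·sin(180°/24) = 59.52 mm); the cube at (3, -3) (footprint 29.5×28) is included at this height (perimeter 115.00 mm); Combining (union): the regions partially overlap (shared area 196.27 mm²), so the edge portions inside another operand are dropped and the merged outline is re-measured after clipping — boundary = 121.57 mm; (rotated 5° about Z; rotation is an isometry so areas/perimeters/island counts are preserved). Overall, the cross-section is a single solid region. Total boundary length (outer) = 121.57 mm.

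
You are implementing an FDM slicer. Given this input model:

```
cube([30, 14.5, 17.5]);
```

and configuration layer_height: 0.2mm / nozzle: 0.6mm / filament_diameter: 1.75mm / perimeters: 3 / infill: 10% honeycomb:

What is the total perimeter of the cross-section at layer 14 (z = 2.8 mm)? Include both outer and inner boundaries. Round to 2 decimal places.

89.00 mm

At z = 2.8 mm: the cube is present — its section is the full 30×14.5 rectangle (perimeter 89.00 mm). Overall, the cross-section is a single solid region. Total boundary length (outer) = 89.00 mm.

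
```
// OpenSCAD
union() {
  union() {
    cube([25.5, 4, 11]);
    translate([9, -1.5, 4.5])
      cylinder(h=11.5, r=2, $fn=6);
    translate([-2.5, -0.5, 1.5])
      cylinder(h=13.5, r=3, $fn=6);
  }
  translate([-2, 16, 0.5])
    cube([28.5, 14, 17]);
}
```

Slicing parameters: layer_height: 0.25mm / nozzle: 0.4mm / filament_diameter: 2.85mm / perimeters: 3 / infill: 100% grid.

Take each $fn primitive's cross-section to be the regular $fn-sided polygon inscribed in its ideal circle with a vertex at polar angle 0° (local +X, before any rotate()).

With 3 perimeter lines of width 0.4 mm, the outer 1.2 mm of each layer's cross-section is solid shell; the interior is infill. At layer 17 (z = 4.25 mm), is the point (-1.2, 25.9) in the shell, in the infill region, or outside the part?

shell

At z = 4.25 mm: the cube (footprint 25.5×4) is included at this height; the cylinder at (9, -1.5) does not reach this height (z outside [4.5, 16]); the r=3 cylinder at (-2.5, -0.5) contributes a regular 6-gon of circumradius 3; Taking the union: the regions partially overlap (shared area 0.04 mm²), so overlapping operands fuse into one piece — 1 connected region; the 28.5×14 cube at (-2, 16) contributes its full rectangle; Merging all regions: the 2 present regions are separate (no shared area or edge), so areas and boundary lengths simply add and each stays a separate island — 2 connected regions. Overall, the cross-section has 2 separate islands. The nearest boundary edge runs (-2.00, 16.00)→(-2.00, 30.00); distance from the point to it = 0.80 mm. (Shell/infill is judged within the island containing the point — the largest one.) The point is inside the cross-section, 0.80 mm from the nearest boundary — within the 1.2 mm shell band (3 × 0.4).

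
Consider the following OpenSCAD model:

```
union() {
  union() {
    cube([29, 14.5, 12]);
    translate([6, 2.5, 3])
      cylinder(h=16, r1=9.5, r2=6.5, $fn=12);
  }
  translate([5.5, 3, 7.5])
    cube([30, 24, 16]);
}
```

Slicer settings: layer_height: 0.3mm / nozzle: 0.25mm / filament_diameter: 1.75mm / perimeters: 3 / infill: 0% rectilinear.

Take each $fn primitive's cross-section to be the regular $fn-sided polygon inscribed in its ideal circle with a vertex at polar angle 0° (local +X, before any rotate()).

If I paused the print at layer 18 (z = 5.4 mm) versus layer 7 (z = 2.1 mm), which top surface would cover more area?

Layer 18 (z = 5.4): the cube (footprint 29×14.5) is included at this height (area 420.50 mm²); the cone at (6, 2.5): at t=0.150 of its height the radius interpolates to r₁+(r₂−r₁)t = 9.050, giving a regular 12-gon of that circumradius (area = (12/2)·9.050²·sin(360°/12) = 245.71 mm²); Taking the union: the regions partially overlap — summed areas 666.21 mm² minus the doubly-counted overlap 146.90 mm² gives 519.31 mm² — area = 519.31 mm²; the cube at (5.5, 3) is absent (z outside [7.5, 23.5]); Combining (union): only the result so far is present, so the union is just that shape — area = 519.31 mm². So its area = 519.31 mm². Layer 7 (z = 2.1): the 29×14.5 cube contributes its full rectangle (area 420.50 mm²); the cone at (6, 2.5) is not intersected at this z (z outside [3, 19]); Taking the union: only the 29×14.5 cube is present, so the union is just that shape — area = 420.50 mm²; the cube at (5.5, 3) does not reach this height (z outside [7.5, 23.5]); Combining (union): only that combined region is present, so the union is just that shape — area = 420.50 mm². So its area = 420.50 mm². Layer 18 is larger (519.31 vs 420.50 mm²).

layer 18 (z = 5.4 mm)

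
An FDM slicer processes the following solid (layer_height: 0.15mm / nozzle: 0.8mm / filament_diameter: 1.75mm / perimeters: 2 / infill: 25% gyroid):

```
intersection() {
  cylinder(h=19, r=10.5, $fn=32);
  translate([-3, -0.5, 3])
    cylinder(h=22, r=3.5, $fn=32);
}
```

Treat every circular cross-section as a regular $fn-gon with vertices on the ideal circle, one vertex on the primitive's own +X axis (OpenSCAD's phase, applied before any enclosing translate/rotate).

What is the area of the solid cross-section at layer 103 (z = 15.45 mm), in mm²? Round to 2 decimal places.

38.24 mm²

At z = 15.45 mm: the r=10.5 cylinder gives a regular 32-gon of circumradius 10.5 (constant along its height) (area = (32/2)·10.500²·sin(360°/32) = 344.14 mm²); the r=3.5 cylinder at (-3, -0.5) gives a regular 32-gon of circumradius 3.5 (constant along its height) (area = (32/2)·3.500²·sin(360°/32) = 38.24 mm²); After intersecting: the r=3.5 cylinder at (-3, -0.5) lies inside the r=10.5 cylinder, so the common part is the r=3.5 cylinder at (-3, -0.5) itself — area = 38.24 mm². Overall, the cross-section is a single solid region. Net area = 38.24 mm².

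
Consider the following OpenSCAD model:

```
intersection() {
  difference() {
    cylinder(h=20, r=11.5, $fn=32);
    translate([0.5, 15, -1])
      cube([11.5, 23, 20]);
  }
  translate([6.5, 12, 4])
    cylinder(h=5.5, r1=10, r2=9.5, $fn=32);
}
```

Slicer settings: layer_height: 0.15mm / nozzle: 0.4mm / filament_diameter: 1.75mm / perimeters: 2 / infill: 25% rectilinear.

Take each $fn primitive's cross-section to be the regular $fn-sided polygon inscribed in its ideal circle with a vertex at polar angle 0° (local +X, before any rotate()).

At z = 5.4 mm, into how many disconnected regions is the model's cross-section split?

At z = 5.4 mm: the cylinder: section is a regular 32-gon, circumradius r=11.5; the cube at (0.5, 15) (footprint 11.5×23) is included at this height; Subtracting the remaining from the first: starting from the r=11.5 cylinder, the 11.5×23 cube at (0.5, 15) misses the remaining region (no effect) — 1 connected region; the cone at (6.5, 12) contributes a regular 32-gon of circumradius 9.873 (interpolated between r1=10 and r2=9.5 at t=0.255); After intersecting: the cone at (6.5, 12) partially overlaps the result so far; clipping to the common part keeps 86.63 mm² — 1 connected region. The result has 1 disconnected region.

1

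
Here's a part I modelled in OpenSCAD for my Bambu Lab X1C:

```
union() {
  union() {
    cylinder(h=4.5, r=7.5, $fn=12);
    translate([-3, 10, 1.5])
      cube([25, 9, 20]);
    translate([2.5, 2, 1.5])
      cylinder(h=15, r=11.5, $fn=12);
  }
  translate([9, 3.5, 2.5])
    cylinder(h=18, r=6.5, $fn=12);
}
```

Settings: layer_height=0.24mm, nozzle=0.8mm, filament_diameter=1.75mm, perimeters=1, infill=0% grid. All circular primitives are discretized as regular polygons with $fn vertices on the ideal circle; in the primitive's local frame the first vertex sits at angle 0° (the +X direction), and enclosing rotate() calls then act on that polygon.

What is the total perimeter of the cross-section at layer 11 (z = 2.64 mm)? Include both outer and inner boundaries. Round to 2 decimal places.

111.78 mm

At z = 2.64 mm: the cylinder: section is a regular 12-gon, circumradius r=7.5 (perimeter = 2·12·7.500·sin(180°/12) = 46.59 mm); the cube at (-3, 10) (footprint 25×9) is included at this height (perimeter 68.00 mm); the r=11.5 cylinder at (2.5, 2) gives a regular 12-gon of circumradius 11.5 (constant along its height) (perimeter = 2·12·11.500·sin(180°/12) = 71.43 mm); Taking the union: the regions partially overlap (shared area 201.56 mm²), so the edge portions inside another operand are dropped and the merged outline is re-measured after clipping — boundary = 109.78 mm; the r=6.5 cylinder at (9, 3.5) gives a regular 12-gon of circumradius 6.5 (constant along its height) (perimeter = 2·12·6.500·sin(180°/12) = 40.38 mm); Taking the union: the regions partially overlap (shared area 112.17 mm²), so the edge portions inside another operand are dropped and the merged outline is re-measured after clipping — boundary = 111.78 mm. Overall, the cross-section is a single solid region. Total boundary length (outer) = 111.78 mm.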